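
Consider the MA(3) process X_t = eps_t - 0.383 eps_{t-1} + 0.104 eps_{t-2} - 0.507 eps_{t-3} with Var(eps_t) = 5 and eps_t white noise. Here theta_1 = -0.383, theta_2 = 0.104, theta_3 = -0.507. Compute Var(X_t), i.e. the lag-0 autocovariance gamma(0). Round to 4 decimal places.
\gamma(0) = 7.0728

For an MA(q) process X_t = eps_t + sum_i theta_i eps_{t-i} with
Var(eps_t) = sigma^2, the variance is
  gamma(0) = sigma^2 * (1 + sum_i theta_i^2).
  sum_i theta_i^2 = (-0.383)^2 + (0.104)^2 + (-0.507)^2 = 0.146689 + 0.010816 + 0.257049 = 0.414554.
  gamma(0) = 5 * (1 + 0.414554) = 5 * 1.414554 = 7.07277, which rounds to 7.0728.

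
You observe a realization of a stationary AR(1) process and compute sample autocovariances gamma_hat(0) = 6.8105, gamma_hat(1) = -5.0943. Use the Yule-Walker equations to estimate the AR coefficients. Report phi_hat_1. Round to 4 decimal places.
\hat\phi_{1} = -0.7480

The Yule-Walker equations for an AR(p) process read, in matrix form,
  Gamma_p phi = r_p,   with   (Gamma_p)_{ij} = gamma(|i - j|),
                       (r_p)_i = gamma(i),   i,j = 1..p.
Substitute the sample gammas (Toeplitz matrix and right-hand side of size 1):
  Gamma_p = [[6.8105]]
  r_p     = [-5.0943]
With p = 1 this is the single equation gamma(0) phi_1 = gamma(1):
  phi_hat_1 = gamma(1) / gamma(0) = -5.0943 / 6.8105 = -0.7480.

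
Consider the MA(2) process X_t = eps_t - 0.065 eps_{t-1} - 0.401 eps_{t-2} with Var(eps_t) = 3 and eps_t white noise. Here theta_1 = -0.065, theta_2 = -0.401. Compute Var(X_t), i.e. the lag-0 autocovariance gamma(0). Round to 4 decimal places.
\gamma(0) = 3.4951

For an MA(q) process X_t = eps_t + sum_i theta_i eps_{t-i} with
Var(eps_t) = sigma^2, the variance is
  gamma(0) = sigma^2 * (1 + sum_i theta_i^2).
  sum_i theta_i^2 = (-0.065)^2 + (-0.401)^2 = 0.004225 + 0.160801 = 0.165026.
  gamma(0) = 3 * (1 + 0.165026) = 3 * 1.165026 = 3.495078, which rounds to 3.4951.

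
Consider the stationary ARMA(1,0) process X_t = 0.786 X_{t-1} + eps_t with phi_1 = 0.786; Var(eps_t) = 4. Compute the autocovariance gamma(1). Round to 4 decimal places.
\gamma(1) = 8.2260

Multiply the model equation by X_{t-k} and take expectations. With theta_0 = psi_0 = 1 and psi_j the MA(infinity) weights, this gives
  gamma(k) - sum_i phi_i gamma(k-i) = c_k,
  c_k = sigma^2 * sum_{j=k..q} theta_j psi_{j-k}   (c_k = 0 for k > q),
using gamma(-m) = gamma(m).
Pure AR (q = 0): c_0 = sigma^2 = 4, c_k = 0 for k >= 1.
Equations for k = 0 and k = 1 (AR order 1):
  gamma(0) = phi_1 gamma(1) + c_0
  gamma(1) = phi_1 gamma(0) + c_1
Substituting the second into the first: gamma(0) (1 - phi_1^2) = c_0 + phi_1 c_1, so
  gamma(0) = c_0 / (1 - phi_1^2) = 4 / (1 - (0.786)^2) = 4 / 0.382204 = 10.465615.
  gamma(1) = phi_1 gamma(0) = (0.786)(10.465615) = 8.225974.
Therefore gamma(1) = 8.2260 (to 4 decimal places).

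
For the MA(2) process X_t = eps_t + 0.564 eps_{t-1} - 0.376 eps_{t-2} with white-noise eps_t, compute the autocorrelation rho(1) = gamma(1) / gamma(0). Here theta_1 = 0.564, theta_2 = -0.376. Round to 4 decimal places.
\rho(1) = 0.2411

For an MA(q) process with theta_0 = 1, the autocovariance is
  gamma(k) = sigma^2 * sum_{i=0..q-k} theta_i * theta_{i+k},
and rho(k) = gamma(k) / gamma(0). Sigma^2 cancels.
  numerator   = (1)*(0.564) + (0.564)*(-0.376) = 0.351936.
  denominator = (1)^2 + (0.564)^2 + (-0.376)^2 = 1.459472.
  rho(1) = 0.351936 / 1.459472 = 0.2411.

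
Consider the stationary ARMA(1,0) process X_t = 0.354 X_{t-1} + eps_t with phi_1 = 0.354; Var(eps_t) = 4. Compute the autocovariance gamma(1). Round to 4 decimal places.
\gamma(1) = 1.6189

Multiply the model equation by X_{t-k} and take expectations. With theta_0 = psi_0 = 1 and psi_j the MA(infinity) weights, this gives
  gamma(k) - sum_i phi_i gamma(k-i) = c_k,
  c_k = sigma^2 * sum_{j=k..q} theta_j psi_{j-k}   (c_k = 0 for k > q),
using gamma(-m) = gamma(m).
Pure AR (q = 0): c_0 = sigma^2 = 4, c_k = 0 for k >= 1.
Equations for k = 0 and k = 1 (AR order 1):
  gamma(0) = phi_1 gamma(1) + c_0
  gamma(1) = phi_1 gamma(0) + c_1
Substituting the second into the first: gamma(0) (1 - phi_1^2) = c_0 + phi_1 c_1, so
  gamma(0) = c_0 / (1 - phi_1^2) = 4 / (1 - (0.354)^2) = 4 / 0.874684 = 4.57308.
  gamma(1) = phi_1 gamma(0) = (0.354)(4.57308) = 1.61887.
Therefore gamma(1) = 1.6189 (to 4 decimal places).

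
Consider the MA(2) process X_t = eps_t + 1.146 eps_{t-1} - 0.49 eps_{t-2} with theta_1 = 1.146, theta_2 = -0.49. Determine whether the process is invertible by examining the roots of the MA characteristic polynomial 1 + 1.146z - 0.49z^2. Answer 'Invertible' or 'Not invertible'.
\text{Not invertible}

The MA(q) characteristic polynomial is P(z) = 1 + 1.146z - 0.49z^2.
Invertibility requires all roots to lie outside the unit circle, i.e. |z| > 1 for every root.
Set 1 + (1.146) z + (-0.49) z^2 = 0, i.e. a z^2 + b z + c = 0 with a = -0.49, b = 1.146, c = 1.
Discriminant D = b^2 - 4ac = (1.146)^2 - 4*(-0.49)*1 = 1.313316 - (-1.96) = 3.273316.
D >= 0, so the roots are real: z = (-b +/- sqrt(D)) / (2a) = (-1.146 +/- 1.809231) / (-0.98).
  z_1 = (-1.146 + 1.809231) / (-0.98) = -0.6768,   |z_1| = 0.6768.
  z_2 = (-1.146 - 1.809231) / (-0.98) = 3.0155,   |z_2| = 3.0155.
Moduli of all roots: 0.6768, 3.0155.
All moduli strictly greater than 1? No.
Verdict: Not invertible.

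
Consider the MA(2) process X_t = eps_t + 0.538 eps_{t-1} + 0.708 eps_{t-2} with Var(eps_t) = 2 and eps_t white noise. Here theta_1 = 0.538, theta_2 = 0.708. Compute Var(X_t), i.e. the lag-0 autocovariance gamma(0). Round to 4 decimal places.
\gamma(0) = 3.5814

For an MA(q) process X_t = eps_t + sum_i theta_i eps_{t-i} with
Var(eps_t) = sigma^2, the variance is
  gamma(0) = sigma^2 * (1 + sum_i theta_i^2).
  sum_i theta_i^2 = (0.538)^2 + (0.708)^2 = 0.289444 + 0.501264 = 0.790708.
  gamma(0) = 2 * (1 + 0.790708) = 2 * 1.790708 = 3.581416, which rounds to 3.5814.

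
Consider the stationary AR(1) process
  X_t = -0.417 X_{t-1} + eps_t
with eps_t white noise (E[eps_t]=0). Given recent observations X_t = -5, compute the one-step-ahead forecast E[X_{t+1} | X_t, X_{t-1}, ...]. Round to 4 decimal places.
E[X_{t+1} \mid \mathcal F_t] = 2.0850

For an AR(p) model X_t = c + sum_i phi_i X_{t-i} + eps_t, the
one-step-ahead conditional mean is
  E[X_{t+1} | X_t, ...] = c + sum_i phi_i X_{t+1-i}.
Substitute known values:
  E[X_{t+1} | ...] = (-0.417) * (-5)
                   = 2.0850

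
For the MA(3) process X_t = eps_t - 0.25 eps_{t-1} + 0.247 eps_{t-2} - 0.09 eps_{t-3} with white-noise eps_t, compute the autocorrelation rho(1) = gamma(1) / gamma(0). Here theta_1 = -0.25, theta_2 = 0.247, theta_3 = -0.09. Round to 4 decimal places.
\rho(1) = -0.2951

For an MA(q) process with theta_0 = 1, the autocovariance is
  gamma(k) = sigma^2 * sum_{i=0..q-k} theta_i * theta_{i+k},
and rho(k) = gamma(k) / gamma(0). Sigma^2 cancels.
  numerator   = (1)*(-0.25) + (-0.25)*(0.247) + (0.247)*(-0.09) = -0.33398.
  denominator = (1)^2 + (-0.25)^2 + (0.247)^2 + (-0.09)^2 = 1.131609.
  rho(1) = -0.33398 / 1.131609 = -0.2951.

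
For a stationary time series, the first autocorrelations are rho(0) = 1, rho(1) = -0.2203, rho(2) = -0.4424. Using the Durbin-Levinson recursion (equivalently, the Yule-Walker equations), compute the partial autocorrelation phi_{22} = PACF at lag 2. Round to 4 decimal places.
\phi_{22} = -0.5160

The PACF at lag k is phi_{kk}, the last component of the solution
to the Yule-Walker system G_k phi = r_k where
  (G_k)_{ij} = rho(|i - j|), (r_k)_i = rho(i), i,j = 1..k.
Equivalently, Durbin-Levinson gives phi_{kk} iteratively:
  phi_{11} = rho(1)
  phi_{kk} = [rho(k) - sum_{j=1..k-1} phi_{k-1,j} rho(k-j)]
            / [1 - sum_{j=1..k-1} phi_{k-1,j} rho(j)],
  phi_{k,j} = phi_{k-1,j} - phi_{kk} phi_{k-1,k-j},  j = 1..k-1.
Step k = 1:
  phi_11 = rho(1) = -0.2203.
Step k = 2:
  phi_22 = [rho(2) - phi_11 rho(1)] / [1 - phi_11 rho(1)] = [-0.4424 - (-0.2203)(-0.2203)] / [1 - (-0.2203)(-0.2203)]
         = -0.49093209 / 0.95146791 = -0.516.
Therefore phi_{22} = -0.5160.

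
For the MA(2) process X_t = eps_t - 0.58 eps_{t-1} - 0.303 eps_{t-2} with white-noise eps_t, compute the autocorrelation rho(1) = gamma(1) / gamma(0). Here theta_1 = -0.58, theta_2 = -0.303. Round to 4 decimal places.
\rho(1) = -0.2831

For an MA(q) process with theta_0 = 1, the autocovariance is
  gamma(k) = sigma^2 * sum_{i=0..q-k} theta_i * theta_{i+k},
and rho(k) = gamma(k) / gamma(0). Sigma^2 cancels.
  numerator   = (1)*(-0.58) + (-0.58)*(-0.303) = -0.40426.
  denominator = (1)^2 + (-0.58)^2 + (-0.303)^2 = 1.428209.
  rho(1) = -0.40426 / 1.428209 = -0.2831.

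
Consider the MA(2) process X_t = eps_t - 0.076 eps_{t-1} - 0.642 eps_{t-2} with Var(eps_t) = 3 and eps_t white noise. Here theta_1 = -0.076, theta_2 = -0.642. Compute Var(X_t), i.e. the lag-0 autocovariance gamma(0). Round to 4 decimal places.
\gamma(0) = 4.2538

For an MA(q) process X_t = eps_t + sum_i theta_i eps_{t-i} with
Var(eps_t) = sigma^2, the variance is
  gamma(0) = sigma^2 * (1 + sum_i theta_i^2).
  sum_i theta_i^2 = (-0.076)^2 + (-0.642)^2 = 0.005776 + 0.412164 = 0.41794.
  gamma(0) = 3 * (1 + 0.41794) = 3 * 1.41794 = 4.25382, which rounds to 4.2538.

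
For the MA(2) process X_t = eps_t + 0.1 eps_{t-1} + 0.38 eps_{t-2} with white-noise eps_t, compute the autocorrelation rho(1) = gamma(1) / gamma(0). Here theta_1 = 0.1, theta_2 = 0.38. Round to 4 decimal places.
\rho(1) = 0.1195

For an MA(q) process with theta_0 = 1, the autocovariance is
  gamma(k) = sigma^2 * sum_{i=0..q-k} theta_i * theta_{i+k},
and rho(k) = gamma(k) / gamma(0). Sigma^2 cancels.
  numerator   = (1)*(0.1) + (0.1)*(0.38) = 0.138.
  denominator = (1)^2 + (0.1)^2 + (0.38)^2 = 1.1544.
  rho(1) = 0.138 / 1.1544 = 0.1195.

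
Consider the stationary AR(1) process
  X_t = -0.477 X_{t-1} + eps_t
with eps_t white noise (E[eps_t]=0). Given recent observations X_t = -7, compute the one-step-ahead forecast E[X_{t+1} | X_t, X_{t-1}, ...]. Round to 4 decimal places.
E[X_{t+1} \mid \mathcal F_t] = 3.3390

For an AR(p) model X_t = c + sum_i phi_i X_{t-i} + eps_t, the
one-step-ahead conditional mean is
  E[X_{t+1} | X_t, ...] = c + sum_i phi_i X_{t+1-i}.
Substitute known values:
  E[X_{t+1} | ...] = (-0.477) * (-7)
                   = 3.3390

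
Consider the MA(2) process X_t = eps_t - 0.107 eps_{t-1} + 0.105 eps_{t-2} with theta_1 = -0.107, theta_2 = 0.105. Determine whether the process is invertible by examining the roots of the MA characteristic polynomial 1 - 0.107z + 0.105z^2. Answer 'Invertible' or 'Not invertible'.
\text{Invertible}

The MA(q) characteristic polynomial is P(z) = 1 - 0.107z + 0.105z^2.
Invertibility requires all roots to lie outside the unit circle, i.e. |z| > 1 for every root.
Set 1 + (-0.107) z + (0.105) z^2 = 0, i.e. a z^2 + b z + c = 0 with a = 0.105, b = -0.107, c = 1.
Discriminant D = b^2 - 4ac = (-0.107)^2 - 4*(0.105)*1 = 0.011449 - (0.42) = -0.408551.
D < 0, so the roots are the complex-conjugate pair z = (-b +/- i sqrt(-D)) / (2a) = 0.5095 +/- 3.0437i.
For a conjugate pair |z|^2 = z * conj(z) = (product of roots) = c/a = 1/(0.105) = 9.52381, so |z| = sqrt(9.52381) = 3.0861 for both roots.
Moduli of all roots: 3.0861, 3.0861.
All moduli strictly greater than 1? Yes.
Verdict: Invertible.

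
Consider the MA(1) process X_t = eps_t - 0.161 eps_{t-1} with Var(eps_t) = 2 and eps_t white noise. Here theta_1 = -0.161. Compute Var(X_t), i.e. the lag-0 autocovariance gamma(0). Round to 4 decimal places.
\gamma(0) = 2.0518

For an MA(q) process X_t = eps_t + sum_i theta_i eps_{t-i} with
Var(eps_t) = sigma^2, the variance is
  gamma(0) = sigma^2 * (1 + sum_i theta_i^2).
  sum_i theta_i^2 = (-0.161)^2 = 0.025921.
  gamma(0) = 2 * (1 + 0.025921) = 2 * 1.025921 = 2.051842, which rounds to 2.0518.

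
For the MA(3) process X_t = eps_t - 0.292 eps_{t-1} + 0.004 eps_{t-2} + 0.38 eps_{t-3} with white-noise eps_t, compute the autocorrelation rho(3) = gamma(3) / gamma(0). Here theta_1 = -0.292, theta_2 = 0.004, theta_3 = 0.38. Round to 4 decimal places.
\rho(3) = 0.3090

For an MA(q) process with theta_0 = 1, the autocovariance is
  gamma(k) = sigma^2 * sum_{i=0..q-k} theta_i * theta_{i+k},
and rho(k) = gamma(k) / gamma(0). Sigma^2 cancels.
  numerator   = (1)*(0.38) = 0.38.
  denominator = (1)^2 + (-0.292)^2 + (0.004)^2 + (0.38)^2 = 1.22968.
  rho(3) = 0.38 / 1.22968 = 0.3090.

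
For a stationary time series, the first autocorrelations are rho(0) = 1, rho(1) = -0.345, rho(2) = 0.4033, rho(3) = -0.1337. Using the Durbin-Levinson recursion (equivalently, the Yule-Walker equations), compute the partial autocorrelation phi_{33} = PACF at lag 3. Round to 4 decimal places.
\phi_{33} = 0.0911

The PACF at lag k is phi_{kk}, the last component of the solution
to the Yule-Walker system G_k phi = r_k where
  (G_k)_{ij} = rho(|i - j|), (r_k)_i = rho(i), i,j = 1..k.
Equivalently, Durbin-Levinson gives phi_{kk} iteratively:
  phi_{11} = rho(1)
  phi_{kk} = [rho(k) - sum_{j=1..k-1} phi_{k-1,j} rho(k-j)]
            / [1 - sum_{j=1..k-1} phi_{k-1,j} rho(j)],
  phi_{k,j} = phi_{k-1,j} - phi_{kk} phi_{k-1,k-j},  j = 1..k-1.
Step k = 1:
  phi_11 = rho(1) = -0.345.
Step k = 2:
  phi_22 = [rho(2) - phi_11 rho(1)] / [1 - phi_11 rho(1)] = [0.4033 - (-0.345)(-0.345)] / [1 - (-0.345)(-0.345)]
         = 0.284275 / 0.880975 = 0.322682.
  Update: phi_21 = phi_11 - phi_22 phi_11 = -0.345 - (0.322682)(-0.345) = -0.233675.
Step k = 3:
  phi_33 = [rho(3) - phi_21 rho(2) - phi_22 rho(1)] / [1 - phi_21 rho(1) - phi_22 rho(2)]
    numerator   = -0.1337 - (-0.233675)(0.4033) - (0.322682)(-0.345) = 0.07186635
    denominator = 1 - (-0.233675)(-0.345) - (0.322682)(0.4033) = 0.7892445
  phi_33 = 0.07186635 / 0.7892445 = 0.0911.
Therefore phi_{33} = 0.0911.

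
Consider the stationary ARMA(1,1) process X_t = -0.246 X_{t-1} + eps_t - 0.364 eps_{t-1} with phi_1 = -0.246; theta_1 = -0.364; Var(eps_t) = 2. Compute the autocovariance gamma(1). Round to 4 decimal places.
\gamma(1) = -1.4149

Multiply the model equation by X_{t-k} and take expectations. With theta_0 = psi_0 = 1 and psi_j the MA(infinity) weights, this gives
  gamma(k) - sum_i phi_i gamma(k-i) = c_k,
  c_k = sigma^2 * sum_{j=k..q} theta_j psi_{j-k}   (c_k = 0 for k > q),
using gamma(-m) = gamma(m).
psi-weights needed (psi_j = theta_j + sum_i phi_i psi_{j-i}):
  psi_1 = theta_1 + phi_1 = -0.364 + (-0.246) = -0.61
Right-hand sides:
  c_0 = sigma^2 (1 + theta_1 psi_1) = 2 * (1 + (-0.364)(-0.61)) = 2 * 1.22204 = 2.44408
  c_1 = sigma^2 theta_1 = 2 * (-0.364) = -0.728
  c_2 = 0
Equations for k = 0 and k = 1 (AR order 1):
  gamma(0) = phi_1 gamma(1) + c_0
  gamma(1) = phi_1 gamma(0) + c_1
Substituting the second into the first: gamma(0) (1 - phi_1^2) = c_0 + phi_1 c_1, so
  gamma(0) = (c_0 + phi_1 c_1) / (1 - phi_1^2) = (2.44408 + (-0.246)(-0.728)) / (1 - (-0.246)^2) = 2.623168 / 0.939484 = 2.792137.
  gamma(1) = phi_1 gamma(0) + c_1 = (-0.246)(2.792137) + (-0.728) = -1.414866.
Therefore gamma(1) = -1.4149 (to 4 decimal places).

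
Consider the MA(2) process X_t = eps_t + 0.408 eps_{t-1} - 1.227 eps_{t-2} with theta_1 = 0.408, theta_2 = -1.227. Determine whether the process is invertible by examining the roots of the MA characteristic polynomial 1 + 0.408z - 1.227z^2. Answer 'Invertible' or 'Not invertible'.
\text{Not invertible}

The MA(q) characteristic polynomial is P(z) = 1 + 0.408z - 1.227z^2.
Invertibility requires all roots to lie outside the unit circle, i.e. |z| > 1 for every root.
Set 1 + (0.408) z + (-1.227) z^2 = 0, i.e. a z^2 + b z + c = 0 with a = -1.227, b = 0.408, c = 1.
Discriminant D = b^2 - 4ac = (0.408)^2 - 4*(-1.227)*1 = 0.166464 - (-4.908) = 5.074464.
D >= 0, so the roots are real: z = (-b +/- sqrt(D)) / (2a) = (-0.408 +/- 2.252657) / (-2.454).
  z_1 = (-0.408 + 2.252657) / (-2.454) = -0.7517,   |z_1| = 0.7517.
  z_2 = (-0.408 - 2.252657) / (-2.454) = 1.0842,   |z_2| = 1.0842.
Moduli of all roots: 0.7517, 1.0842.
All moduli strictly greater than 1? No.
Verdict: Not invertible.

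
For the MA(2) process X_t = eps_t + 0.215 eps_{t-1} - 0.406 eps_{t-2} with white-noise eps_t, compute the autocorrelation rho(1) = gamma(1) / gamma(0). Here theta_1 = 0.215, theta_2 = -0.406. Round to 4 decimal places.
\rho(1) = 0.1055

For an MA(q) process with theta_0 = 1, the autocovariance is
  gamma(k) = sigma^2 * sum_{i=0..q-k} theta_i * theta_{i+k},
and rho(k) = gamma(k) / gamma(0). Sigma^2 cancels.
  numerator   = (1)*(0.215) + (0.215)*(-0.406) = 0.12771.
  denominator = (1)^2 + (0.215)^2 + (-0.406)^2 = 1.211061.
  rho(1) = 0.12771 / 1.211061 = 0.1055.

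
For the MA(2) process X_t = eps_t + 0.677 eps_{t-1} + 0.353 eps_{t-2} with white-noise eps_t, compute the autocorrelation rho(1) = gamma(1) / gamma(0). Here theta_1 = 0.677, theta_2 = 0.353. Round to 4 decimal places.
\rho(1) = 0.5787

For an MA(q) process with theta_0 = 1, the autocovariance is
  gamma(k) = sigma^2 * sum_{i=0..q-k} theta_i * theta_{i+k},
and rho(k) = gamma(k) / gamma(0). Sigma^2 cancels.
  numerator   = (1)*(0.677) + (0.677)*(0.353) = 0.915981.
  denominator = (1)^2 + (0.677)^2 + (0.353)^2 = 1.582938.
  rho(1) = 0.915981 / 1.582938 = 0.5787.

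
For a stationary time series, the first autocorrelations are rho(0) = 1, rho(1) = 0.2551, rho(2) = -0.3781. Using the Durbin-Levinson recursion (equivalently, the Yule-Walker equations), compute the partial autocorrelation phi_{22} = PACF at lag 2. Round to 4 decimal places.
\phi_{22} = -0.4740

The PACF at lag k is phi_{kk}, the last component of the solution
to the Yule-Walker system G_k phi = r_k where
  (G_k)_{ij} = rho(|i - j|), (r_k)_i = rho(i), i,j = 1..k.
Equivalently, Durbin-Levinson gives phi_{kk} iteratively:
  phi_{11} = rho(1)
  phi_{kk} = [rho(k) - sum_{j=1..k-1} phi_{k-1,j} rho(k-j)]
            / [1 - sum_{j=1..k-1} phi_{k-1,j} rho(j)],
  phi_{k,j} = phi_{k-1,j} - phi_{kk} phi_{k-1,k-j},  j = 1..k-1.
Step k = 1:
  phi_11 = rho(1) = 0.2551.
Step k = 2:
  phi_22 = [rho(2) - phi_11 rho(1)] / [1 - phi_11 rho(1)] = [-0.3781 - (0.2551)(0.2551)] / [1 - (0.2551)(0.2551)]
         = -0.44317601 / 0.93492399 = -0.474.
Therefore phi_{22} = -0.4740.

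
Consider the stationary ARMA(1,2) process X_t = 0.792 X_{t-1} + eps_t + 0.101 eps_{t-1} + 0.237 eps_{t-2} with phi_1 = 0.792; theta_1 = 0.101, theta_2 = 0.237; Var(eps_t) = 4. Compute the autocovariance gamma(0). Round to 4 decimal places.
\gamma(0) = 16.7582

Multiply the model equation by X_{t-k} and take expectations. With theta_0 = psi_0 = 1 and psi_j the MA(infinity) weights, this gives
  gamma(k) - sum_i phi_i gamma(k-i) = c_k,
  c_k = sigma^2 * sum_{j=k..q} theta_j psi_{j-k}   (c_k = 0 for k > q),
using gamma(-m) = gamma(m).
psi-weights needed (psi_j = theta_j + sum_i phi_i psi_{j-i}):
  psi_1 = theta_1 + phi_1 = 0.101 + (0.792) = 0.893
  psi_2 = theta_2 + phi_1 psi_1 = 0.237 + (0.792)(0.893) = 0.944256
Right-hand sides:
  c_0 = sigma^2 (1 + theta_1 psi_1 + theta_2 psi_2) = 4 * (1 + (0.101)(0.893) + (0.237)(0.944256)) = 4 * 1.313982 = 5.255927
  c_1 = sigma^2 (theta_1 + theta_2 psi_1) = 4 * (0.101 + (0.237)(0.893)) = 1.250564
  c_2 = sigma^2 theta_2 = 4 * (0.237) = 0.948
Equations for k = 0 and k = 1 (AR order 1):
  gamma(0) = phi_1 gamma(1) + c_0
  gamma(1) = phi_1 gamma(0) + c_1
Substituting the second into the first: gamma(0) (1 - phi_1^2) = c_0 + phi_1 c_1, so
  gamma(0) = (c_0 + phi_1 c_1) / (1 - phi_1^2) = (5.255927 + (0.792)(1.250564)) / (1 - (0.792)^2) = 6.246373 / 0.372736 = 16.75817.
Therefore gamma(0) = 16.7582 (to 4 decimal places).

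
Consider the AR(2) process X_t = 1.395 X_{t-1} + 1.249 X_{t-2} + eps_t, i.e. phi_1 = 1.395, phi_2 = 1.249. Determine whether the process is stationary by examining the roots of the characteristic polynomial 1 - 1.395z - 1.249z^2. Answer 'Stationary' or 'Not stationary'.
\text{Not stationary}

The AR(p) characteristic polynomial is P(z) = 1 - 1.395z - 1.249z^2.
Stationarity requires all roots to lie outside the unit circle, i.e. |z| > 1 for every root.
Set 1 + (-1.395) z + (-1.249) z^2 = 0, i.e. a z^2 + b z + c = 0 with a = -1.249, b = -1.395, c = 1.
Discriminant D = b^2 - 4ac = (-1.395)^2 - 4*(-1.249)*1 = 1.946025 - (-4.996) = 6.942025.
D >= 0, so the roots are real: z = (-b +/- sqrt(D)) / (2a) = (1.395 +/- 2.634772) / (-2.498).
  z_1 = (1.395 + 2.634772) / (-2.498) = -1.6132,   |z_1| = 1.6132.
  z_2 = (1.395 - 2.634772) / (-2.498) = 0.4963,   |z_2| = 0.4963.
Moduli of all roots: 1.6132, 0.4963.
All moduli strictly greater than 1? No.
Verdict: Not stationary.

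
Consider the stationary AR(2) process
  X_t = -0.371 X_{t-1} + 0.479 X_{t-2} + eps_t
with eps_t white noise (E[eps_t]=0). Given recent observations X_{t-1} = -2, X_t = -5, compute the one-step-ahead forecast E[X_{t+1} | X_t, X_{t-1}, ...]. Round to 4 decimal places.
E[X_{t+1} \mid \mathcal F_t] = 0.8970

For an AR(p) model X_t = c + sum_i phi_i X_{t-i} + eps_t, the
one-step-ahead conditional mean is
  E[X_{t+1} | X_t, ...] = c + sum_i phi_i X_{t+1-i}.
Substitute known values:
  E[X_{t+1} | ...] = (-0.371) * (-5) + (0.479) * (-2)
                   = 0.8970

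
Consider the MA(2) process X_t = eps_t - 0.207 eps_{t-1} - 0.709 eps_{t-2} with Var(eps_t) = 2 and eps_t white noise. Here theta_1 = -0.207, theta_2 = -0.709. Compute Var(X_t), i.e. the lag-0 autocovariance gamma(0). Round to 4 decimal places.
\gamma(0) = 3.0911

For an MA(q) process X_t = eps_t + sum_i theta_i eps_{t-i} with
Var(eps_t) = sigma^2, the variance is
  gamma(0) = sigma^2 * (1 + sum_i theta_i^2).
  sum_i theta_i^2 = (-0.207)^2 + (-0.709)^2 = 0.042849 + 0.502681 = 0.54553.
  gamma(0) = 2 * (1 + 0.54553) = 2 * 1.54553 = 3.09106, which rounds to 3.0911.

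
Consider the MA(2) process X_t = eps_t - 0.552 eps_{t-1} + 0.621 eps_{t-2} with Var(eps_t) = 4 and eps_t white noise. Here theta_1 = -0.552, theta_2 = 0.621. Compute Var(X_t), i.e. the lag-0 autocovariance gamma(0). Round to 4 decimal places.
\gamma(0) = 6.7614

For an MA(q) process X_t = eps_t + sum_i theta_i eps_{t-i} with
Var(eps_t) = sigma^2, the variance is
  gamma(0) = sigma^2 * (1 + sum_i theta_i^2).
  sum_i theta_i^2 = (-0.552)^2 + (0.621)^2 = 0.304704 + 0.385641 = 0.690345.
  gamma(0) = 4 * (1 + 0.690345) = 4 * 1.690345 = 6.76138, which rounds to 6.7614.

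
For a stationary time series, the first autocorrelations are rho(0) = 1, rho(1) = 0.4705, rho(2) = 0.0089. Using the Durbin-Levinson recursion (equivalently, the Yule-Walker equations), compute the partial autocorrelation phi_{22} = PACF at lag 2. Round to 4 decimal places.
\phi_{22} = -0.2729

The PACF at lag k is phi_{kk}, the last component of the solution
to the Yule-Walker system G_k phi = r_k where
  (G_k)_{ij} = rho(|i - j|), (r_k)_i = rho(i), i,j = 1..k.
Equivalently, Durbin-Levinson gives phi_{kk} iteratively:
  phi_{11} = rho(1)
  phi_{kk} = [rho(k) - sum_{j=1..k-1} phi_{k-1,j} rho(k-j)]
            / [1 - sum_{j=1..k-1} phi_{k-1,j} rho(j)],
  phi_{k,j} = phi_{k-1,j} - phi_{kk} phi_{k-1,k-j},  j = 1..k-1.
Step k = 1:
  phi_11 = rho(1) = 0.4705.
Step k = 2:
  phi_22 = [rho(2) - phi_11 rho(1)] / [1 - phi_11 rho(1)] = [0.0089 - (0.4705)(0.4705)] / [1 - (0.4705)(0.4705)]
         = -0.21247025 / 0.77862975 = -0.2729.
Therefore phi_{22} = -0.2729.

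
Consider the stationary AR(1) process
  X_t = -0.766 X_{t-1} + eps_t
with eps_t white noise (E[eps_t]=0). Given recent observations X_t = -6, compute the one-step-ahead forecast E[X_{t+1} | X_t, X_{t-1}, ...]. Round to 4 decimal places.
E[X_{t+1} \mid \mathcal F_t] = 4.5960

For an AR(p) model X_t = c + sum_i phi_i X_{t-i} + eps_t, the
one-step-ahead conditional mean is
  E[X_{t+1} | X_t, ...] = c + sum_i phi_i X_{t+1-i}.
Substitute known values:
  E[X_{t+1} | ...] = (-0.766) * (-6)
                   = 4.5960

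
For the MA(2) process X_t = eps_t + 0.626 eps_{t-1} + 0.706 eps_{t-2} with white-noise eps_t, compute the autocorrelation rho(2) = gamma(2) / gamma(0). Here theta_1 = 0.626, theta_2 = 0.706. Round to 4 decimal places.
\rho(2) = 0.3735

For an MA(q) process with theta_0 = 1, the autocovariance is
  gamma(k) = sigma^2 * sum_{i=0..q-k} theta_i * theta_{i+k},
and rho(k) = gamma(k) / gamma(0). Sigma^2 cancels.
  numerator   = (1)*(0.706) = 0.706.
  denominator = (1)^2 + (0.626)^2 + (0.706)^2 = 1.890312.
  rho(2) = 0.706 / 1.890312 = 0.3735.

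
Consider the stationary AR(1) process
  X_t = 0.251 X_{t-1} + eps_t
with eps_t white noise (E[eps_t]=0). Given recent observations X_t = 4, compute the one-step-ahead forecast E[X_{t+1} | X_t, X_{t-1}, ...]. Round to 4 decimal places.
E[X_{t+1} \mid \mathcal F_t] = 1.0040

For an AR(p) model X_t = c + sum_i phi_i X_{t-i} + eps_t, the
one-step-ahead conditional mean is
  E[X_{t+1} | X_t, ...] = c + sum_i phi_i X_{t+1-i}.
Substitute known values:
  E[X_{t+1} | ...] = (0.251) * (4)
                   = 1.0040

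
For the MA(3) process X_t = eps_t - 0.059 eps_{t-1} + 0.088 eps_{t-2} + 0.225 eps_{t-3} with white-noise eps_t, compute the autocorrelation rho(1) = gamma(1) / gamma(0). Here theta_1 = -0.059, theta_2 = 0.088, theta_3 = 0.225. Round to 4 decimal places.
\rho(1) = -0.0418

For an MA(q) process with theta_0 = 1, the autocovariance is
  gamma(k) = sigma^2 * sum_{i=0..q-k} theta_i * theta_{i+k},
and rho(k) = gamma(k) / gamma(0). Sigma^2 cancels.
  numerator   = (1)*(-0.059) + (-0.059)*(0.088) + (0.088)*(0.225) = -0.044392.
  denominator = (1)^2 + (-0.059)^2 + (0.088)^2 + (0.225)^2 = 1.06185.
  rho(1) = -0.044392 / 1.06185 = -0.0418.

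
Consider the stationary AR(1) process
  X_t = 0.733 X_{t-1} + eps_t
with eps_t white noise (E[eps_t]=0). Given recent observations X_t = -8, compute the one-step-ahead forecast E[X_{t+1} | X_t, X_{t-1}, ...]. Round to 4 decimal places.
E[X_{t+1} \mid \mathcal F_t] = -5.8640

For an AR(p) model X_t = c + sum_i phi_i X_{t-i} + eps_t, the
one-step-ahead conditional mean is
  E[X_{t+1} | X_t, ...] = c + sum_i phi_i X_{t+1-i}.
Substitute known values:
  E[X_{t+1} | ...] = (0.733) * (-8)
                   = -5.8640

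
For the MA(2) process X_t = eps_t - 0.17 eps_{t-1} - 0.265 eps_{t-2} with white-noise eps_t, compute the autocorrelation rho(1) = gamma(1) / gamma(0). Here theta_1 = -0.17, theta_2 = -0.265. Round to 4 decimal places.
\rho(1) = -0.1137

For an MA(q) process with theta_0 = 1, the autocovariance is
  gamma(k) = sigma^2 * sum_{i=0..q-k} theta_i * theta_{i+k},
and rho(k) = gamma(k) / gamma(0). Sigma^2 cancels.
  numerator   = (1)*(-0.17) + (-0.17)*(-0.265) = -0.12495.
  denominator = (1)^2 + (-0.17)^2 + (-0.265)^2 = 1.099125.
  rho(1) = -0.12495 / 1.099125 = -0.1137.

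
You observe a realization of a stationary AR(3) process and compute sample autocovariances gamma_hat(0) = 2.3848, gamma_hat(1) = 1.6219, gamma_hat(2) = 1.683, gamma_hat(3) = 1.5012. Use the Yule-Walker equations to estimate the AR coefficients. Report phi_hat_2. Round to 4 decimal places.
\hat\phi_{2} = 0.4011

The Yule-Walker equations for an AR(p) process read, in matrix form,
  Gamma_p phi = r_p,   with   (Gamma_p)_{ij} = gamma(|i - j|),
                       (r_p)_i = gamma(i),   i,j = 1..p.
Substitute the sample gammas (Toeplitz matrix and right-hand side of size 3):
  Gamma_p = [[2.3848, 1.6219, 1.683], [1.6219, 2.3848, 1.6219], [1.683, 1.6219, 2.3848]]
  r_p     = [1.6219, 1.683, 1.5012]
Written out (R1..R3):
  (R1) 2.3848 phi_1 + 1.6219 phi_2 + 1.683 phi_3 = 1.6219
  (R2) 1.6219 phi_1 + 2.3848 phi_2 + 1.6219 phi_3 = 1.683
  (R3) 1.683 phi_1 + 1.6219 phi_2 + 2.3848 phi_3 = 1.5012
Gaussian elimination:
  R2 <- R2 - (1.6219/2.3848) R1 = R2 - (0.680099) R1:  1.281747 phi_2 + 0.477293 phi_3 = 0.579947
  R3 <- R3 - (1.683/2.3848) R1 = R3 - (0.70572) R1:  0.477293 phi_2 + 1.197074 phi_3 = 0.356593
  R3 <- R3 - (0.477293/1.281747) R2 = R3 - (0.372377) R2:  1.019341 phi_3 = 0.140634
Back-substitution:
  phi_hat_3 = 0.140634 / 1.019341 = 0.137966
  phi_hat_2 = (0.579947 - (0.477293)(0.137966)) / 1.281747 = 0.401091
  phi_hat_1 = (1.6219 - (1.6219)(0.401091) - (1.683)(0.137966)) / 2.3848 = 0.309952
So phi_hat = [0.3100, 0.4011, 0.1380].
Therefore phi_hat_2 = 0.4011.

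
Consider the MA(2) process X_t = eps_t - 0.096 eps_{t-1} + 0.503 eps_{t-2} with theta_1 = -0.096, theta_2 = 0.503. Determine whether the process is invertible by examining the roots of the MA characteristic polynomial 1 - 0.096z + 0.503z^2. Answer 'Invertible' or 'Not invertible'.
\text{Invertible}

The MA(q) characteristic polynomial is P(z) = 1 - 0.096z + 0.503z^2.
Invertibility requires all roots to lie outside the unit circle, i.e. |z| > 1 for every root.
Set 1 + (-0.096) z + (0.503) z^2 = 0, i.e. a z^2 + b z + c = 0 with a = 0.503, b = -0.096, c = 1.
Discriminant D = b^2 - 4ac = (-0.096)^2 - 4*(0.503)*1 = 0.009216 - (2.012) = -2.002784.
D < 0, so the roots are the complex-conjugate pair z = (-b +/- i sqrt(-D)) / (2a) = 0.0954 +/- 1.4068i.
For a conjugate pair |z|^2 = z * conj(z) = (product of roots) = c/a = 1/(0.503) = 1.988072, so |z| = sqrt(1.988072) = 1.41 for both roots.
Moduli of all roots: 1.4100, 1.4100.
All moduli strictly greater than 1? Yes.
Verdict: Invertible.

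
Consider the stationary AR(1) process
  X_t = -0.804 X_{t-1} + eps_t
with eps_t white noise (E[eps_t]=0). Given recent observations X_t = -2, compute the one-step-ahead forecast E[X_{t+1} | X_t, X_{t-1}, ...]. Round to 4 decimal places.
E[X_{t+1} \mid \mathcal F_t] = 1.6080

For an AR(p) model X_t = c + sum_i phi_i X_{t-i} + eps_t, the
one-step-ahead conditional mean is
  E[X_{t+1} | X_t, ...] = c + sum_i phi_i X_{t+1-i}.
Substitute known values:
  E[X_{t+1} | ...] = (-0.804) * (-2)
                   = 1.6080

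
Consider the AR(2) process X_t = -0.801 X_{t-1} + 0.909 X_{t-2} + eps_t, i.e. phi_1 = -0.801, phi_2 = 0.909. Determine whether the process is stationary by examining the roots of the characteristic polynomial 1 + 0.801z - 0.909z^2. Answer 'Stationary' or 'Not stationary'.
\text{Not stationary}

The AR(p) characteristic polynomial is P(z) = 1 + 0.801z - 0.909z^2.
Stationarity requires all roots to lie outside the unit circle, i.e. |z| > 1 for every root.
Set 1 + (0.801) z + (-0.909) z^2 = 0, i.e. a z^2 + b z + c = 0 with a = -0.909, b = 0.801, c = 1.
Discriminant D = b^2 - 4ac = (0.801)^2 - 4*(-0.909)*1 = 0.641601 - (-3.636) = 4.277601.
D >= 0, so the roots are real: z = (-b +/- sqrt(D)) / (2a) = (-0.801 +/- 2.068236) / (-1.818).
  z_1 = (-0.801 + 2.068236) / (-1.818) = -0.697,   |z_1| = 0.697.
  z_2 = (-0.801 - 2.068236) / (-1.818) = 1.5782,   |z_2| = 1.5782.
Moduli of all roots: 0.6970, 1.5782.
All moduli strictly greater than 1? No.
Verdict: Not stationary.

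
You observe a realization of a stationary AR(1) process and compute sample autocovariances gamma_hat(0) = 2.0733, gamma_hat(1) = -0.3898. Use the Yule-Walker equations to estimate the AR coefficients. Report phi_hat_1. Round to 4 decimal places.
\hat\phi_{1} = -0.1880

The Yule-Walker equations for an AR(p) process read, in matrix form,
  Gamma_p phi = r_p,   with   (Gamma_p)_{ij} = gamma(|i - j|),
                       (r_p)_i = gamma(i),   i,j = 1..p.
Substitute the sample gammas (Toeplitz matrix and right-hand side of size 1):
  Gamma_p = [[2.0733]]
  r_p     = [-0.3898]
With p = 1 this is the single equation gamma(0) phi_1 = gamma(1):
  phi_hat_1 = gamma(1) / gamma(0) = -0.3898 / 2.0733 = -0.1880.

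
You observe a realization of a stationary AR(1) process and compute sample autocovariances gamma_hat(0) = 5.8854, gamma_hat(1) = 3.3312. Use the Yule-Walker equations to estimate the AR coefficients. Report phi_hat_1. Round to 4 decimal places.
\hat\phi_{1} = 0.5660

The Yule-Walker equations for an AR(p) process read, in matrix form,
  Gamma_p phi = r_p,   with   (Gamma_p)_{ij} = gamma(|i - j|),
                       (r_p)_i = gamma(i),   i,j = 1..p.
Substitute the sample gammas (Toeplitz matrix and right-hand side of size 1):
  Gamma_p = [[5.8854]]
  r_p     = [3.3312]
With p = 1 this is the single equation gamma(0) phi_1 = gamma(1):
  phi_hat_1 = gamma(1) / gamma(0) = 3.3312 / 5.8854 = 0.5660.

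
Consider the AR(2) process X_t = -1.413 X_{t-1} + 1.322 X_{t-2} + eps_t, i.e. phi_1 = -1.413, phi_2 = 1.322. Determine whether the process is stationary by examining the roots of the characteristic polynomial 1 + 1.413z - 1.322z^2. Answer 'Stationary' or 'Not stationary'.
\text{Not stationary}

The AR(p) characteristic polynomial is P(z) = 1 + 1.413z - 1.322z^2.
Stationarity requires all roots to lie outside the unit circle, i.e. |z| > 1 for every root.
Set 1 + (1.413) z + (-1.322) z^2 = 0, i.e. a z^2 + b z + c = 0 with a = -1.322, b = 1.413, c = 1.
Discriminant D = b^2 - 4ac = (1.413)^2 - 4*(-1.322)*1 = 1.996569 - (-5.288) = 7.284569.
D >= 0, so the roots are real: z = (-b +/- sqrt(D)) / (2a) = (-1.413 +/- 2.698994) / (-2.644).
  z_1 = (-1.413 + 2.698994) / (-2.644) = -0.4864,   |z_1| = 0.4864.
  z_2 = (-1.413 - 2.698994) / (-2.644) = 1.5552,   |z_2| = 1.5552.
Moduli of all roots: 0.4864, 1.5552.
All moduli strictly greater than 1? No.
Verdict: Not stationary.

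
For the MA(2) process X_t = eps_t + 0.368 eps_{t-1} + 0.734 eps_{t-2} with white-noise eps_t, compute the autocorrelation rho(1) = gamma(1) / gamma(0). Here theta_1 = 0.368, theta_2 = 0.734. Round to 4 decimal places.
\rho(1) = 0.3811

For an MA(q) process with theta_0 = 1, the autocovariance is
  gamma(k) = sigma^2 * sum_{i=0..q-k} theta_i * theta_{i+k},
and rho(k) = gamma(k) / gamma(0). Sigma^2 cancels.
  numerator   = (1)*(0.368) + (0.368)*(0.734) = 0.638112.
  denominator = (1)^2 + (0.368)^2 + (0.734)^2 = 1.67418.
  rho(1) = 0.638112 / 1.67418 = 0.3811.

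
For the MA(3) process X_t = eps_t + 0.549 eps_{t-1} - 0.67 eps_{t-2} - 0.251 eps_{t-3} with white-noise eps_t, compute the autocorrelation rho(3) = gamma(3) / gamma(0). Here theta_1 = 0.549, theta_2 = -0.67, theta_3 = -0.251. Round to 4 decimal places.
\rho(3) = -0.1384

For an MA(q) process with theta_0 = 1, the autocovariance is
  gamma(k) = sigma^2 * sum_{i=0..q-k} theta_i * theta_{i+k},
and rho(k) = gamma(k) / gamma(0). Sigma^2 cancels.
  numerator   = (1)*(-0.251) = -0.251.
  denominator = (1)^2 + (0.549)^2 + (-0.67)^2 + (-0.251)^2 = 1.813302.
  rho(3) = -0.251 / 1.813302 = -0.1384.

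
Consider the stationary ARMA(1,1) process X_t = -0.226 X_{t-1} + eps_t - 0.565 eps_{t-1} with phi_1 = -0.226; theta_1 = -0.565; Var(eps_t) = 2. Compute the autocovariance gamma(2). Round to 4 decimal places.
\gamma(2) = 0.4249

Multiply the model equation by X_{t-k} and take expectations. With theta_0 = psi_0 = 1 and psi_j the MA(infinity) weights, this gives
  gamma(k) - sum_i phi_i gamma(k-i) = c_k,
  c_k = sigma^2 * sum_{j=k..q} theta_j psi_{j-k}   (c_k = 0 for k > q),
using gamma(-m) = gamma(m).
psi-weights needed (psi_j = theta_j + sum_i phi_i psi_{j-i}):
  psi_1 = theta_1 + phi_1 = -0.565 + (-0.226) = -0.791
Right-hand sides:
  c_0 = sigma^2 (1 + theta_1 psi_1) = 2 * (1 + (-0.565)(-0.791)) = 2 * 1.446915 = 2.89383
  c_1 = sigma^2 theta_1 = 2 * (-0.565) = -1.13
  c_2 = 0
Equations for k = 0 and k = 1 (AR order 1):
  gamma(0) = phi_1 gamma(1) + c_0
  gamma(1) = phi_1 gamma(0) + c_1
Substituting the second into the first: gamma(0) (1 - phi_1^2) = c_0 + phi_1 c_1, so
  gamma(0) = (c_0 + phi_1 c_1) / (1 - phi_1^2) = (2.89383 + (-0.226)(-1.13)) / (1 - (-0.226)^2) = 3.14921 / 0.948924 = 3.318717.
  gamma(1) = phi_1 gamma(0) + c_1 = (-0.226)(3.318717) + (-1.13) = -1.88003.
For k = 2 (> q): gamma(2) = phi_1 gamma(1) = (-0.226)(-1.88003) = 0.424887.
Therefore gamma(2) = 0.4249 (to 4 decimal places).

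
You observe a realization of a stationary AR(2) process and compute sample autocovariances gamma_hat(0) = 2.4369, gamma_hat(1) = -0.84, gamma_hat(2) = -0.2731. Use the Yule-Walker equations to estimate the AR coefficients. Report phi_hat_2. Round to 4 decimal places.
\hat\phi_{2} = -0.2620

The Yule-Walker equations for an AR(p) process read, in matrix form,
  Gamma_p phi = r_p,   with   (Gamma_p)_{ij} = gamma(|i - j|),
                       (r_p)_i = gamma(i),   i,j = 1..p.
Substitute the sample gammas (Toeplitz matrix and right-hand side of size 2):
  Gamma_p = [[2.4369, -0.84], [-0.84, 2.4369]]
  r_p     = [-0.84, -0.2731]
Written out:
  2.4369 phi_1 - 0.84 phi_2 = -0.84
  -0.84 phi_1 + 2.4369 phi_2 = -0.2731
Solve by Cramer's rule:
  det = gamma(0)^2 - gamma(1)^2 = (2.4369)^2 - (-0.84)^2 = 5.93848161 - 0.7056 = 5.23288161
  phi_hat_1 = [gamma(1) gamma(0) - gamma(1) gamma(2)] / det = [(-0.84)(2.4369) - (-0.84)(-0.2731)] / 5.23288161 = -2.2764 / 5.23288161 = -0.435
  phi_hat_2 = [gamma(0) gamma(2) - gamma(1)^2] / det = [(2.4369)(-0.2731) - (-0.84)^2] / 5.23288161 = -1.37111739 / 5.23288161 = -0.262
So phi_hat = [-0.4350, -0.2620].
Therefore phi_hat_2 = -0.2620.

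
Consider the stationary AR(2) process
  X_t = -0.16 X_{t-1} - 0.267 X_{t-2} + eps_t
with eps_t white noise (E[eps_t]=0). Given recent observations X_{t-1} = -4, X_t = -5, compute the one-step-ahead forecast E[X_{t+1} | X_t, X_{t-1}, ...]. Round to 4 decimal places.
E[X_{t+1} \mid \mathcal F_t] = 1.8680

For an AR(p) model X_t = c + sum_i phi_i X_{t-i} + eps_t, the
one-step-ahead conditional mean is
  E[X_{t+1} | X_t, ...] = c + sum_i phi_i X_{t+1-i}.
Substitute known values:
  E[X_{t+1} | ...] = (-0.16) * (-5) + (-0.267) * (-4)
                   = 1.8680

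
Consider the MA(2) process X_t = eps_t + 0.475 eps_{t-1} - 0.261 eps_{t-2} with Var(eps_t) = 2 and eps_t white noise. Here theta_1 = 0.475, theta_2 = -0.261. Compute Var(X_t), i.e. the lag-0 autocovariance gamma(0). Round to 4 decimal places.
\gamma(0) = 2.5875

For an MA(q) process X_t = eps_t + sum_i theta_i eps_{t-i} with
Var(eps_t) = sigma^2, the variance is
  gamma(0) = sigma^2 * (1 + sum_i theta_i^2).
  sum_i theta_i^2 = (0.475)^2 + (-0.261)^2 = 0.225625 + 0.068121 = 0.293746.
  gamma(0) = 2 * (1 + 0.293746) = 2 * 1.293746 = 2.587492, which rounds to 2.5875.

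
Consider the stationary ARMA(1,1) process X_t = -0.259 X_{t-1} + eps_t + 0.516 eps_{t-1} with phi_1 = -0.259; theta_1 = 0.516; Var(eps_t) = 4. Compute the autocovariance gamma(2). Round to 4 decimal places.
\gamma(2) = -0.2473

Multiply the model equation by X_{t-k} and take expectations. With theta_0 = psi_0 = 1 and psi_j the MA(infinity) weights, this gives
  gamma(k) - sum_i phi_i gamma(k-i) = c_k,
  c_k = sigma^2 * sum_{j=k..q} theta_j psi_{j-k}   (c_k = 0 for k > q),
using gamma(-m) = gamma(m).
psi-weights needed (psi_j = theta_j + sum_i phi_i psi_{j-i}):
  psi_1 = theta_1 + phi_1 = 0.516 + (-0.259) = 0.257
Right-hand sides:
  c_0 = sigma^2 (1 + theta_1 psi_1) = 4 * (1 + (0.516)(0.257)) = 4 * 1.132612 = 4.530448
  c_1 = sigma^2 theta_1 = 4 * (0.516) = 2.064
  c_2 = 0
Equations for k = 0 and k = 1 (AR order 1):
  gamma(0) = phi_1 gamma(1) + c_0
  gamma(1) = phi_1 gamma(0) + c_1
Substituting the second into the first: gamma(0) (1 - phi_1^2) = c_0 + phi_1 c_1, so
  gamma(0) = (c_0 + phi_1 c_1) / (1 - phi_1^2) = (4.530448 + (-0.259)(2.064)) / (1 - (-0.259)^2) = 3.995872 / 0.932919 = 4.283193.
  gamma(1) = phi_1 gamma(0) + c_1 = (-0.259)(4.283193) + (2.064) = 0.954653.
For k = 2 (> q): gamma(2) = phi_1 gamma(1) = (-0.259)(0.954653) = -0.247255.
Therefore gamma(2) = -0.2473 (to 4 decimal places).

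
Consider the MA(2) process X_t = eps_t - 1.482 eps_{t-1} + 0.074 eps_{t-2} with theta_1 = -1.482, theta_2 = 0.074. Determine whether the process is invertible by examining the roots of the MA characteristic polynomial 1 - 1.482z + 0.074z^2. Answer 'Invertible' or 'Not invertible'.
\text{Not invertible}

The MA(q) characteristic polynomial is P(z) = 1 - 1.482z + 0.074z^2.
Invertibility requires all roots to lie outside the unit circle, i.e. |z| > 1 for every root.
Set 1 + (-1.482) z + (0.074) z^2 = 0, i.e. a z^2 + b z + c = 0 with a = 0.074, b = -1.482, c = 1.
Discriminant D = b^2 - 4ac = (-1.482)^2 - 4*(0.074)*1 = 2.196324 - (0.296) = 1.900324.
D >= 0, so the roots are real: z = (-b +/- sqrt(D)) / (2a) = (1.482 +/- 1.378522) / (0.148).
  z_1 = (1.482 + 1.378522) / (0.148) = 19.3279,   |z_1| = 19.3279.
  z_2 = (1.482 - 1.378522) / (0.148) = 0.6992,   |z_2| = 0.6992.
Moduli of all roots: 19.3279, 0.6992.
All moduli strictly greater than 1? No.
Verdict: Not invertible.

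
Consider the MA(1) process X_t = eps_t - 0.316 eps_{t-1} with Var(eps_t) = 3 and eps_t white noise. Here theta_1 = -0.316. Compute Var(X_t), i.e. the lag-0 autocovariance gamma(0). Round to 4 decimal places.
\gamma(0) = 3.2996

For an MA(q) process X_t = eps_t + sum_i theta_i eps_{t-i} with
Var(eps_t) = sigma^2, the variance is
  gamma(0) = sigma^2 * (1 + sum_i theta_i^2).
  sum_i theta_i^2 = (-0.316)^2 = 0.099856.
  gamma(0) = 3 * (1 + 0.099856) = 3 * 1.099856 = 3.299568, which rounds to 3.2996.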